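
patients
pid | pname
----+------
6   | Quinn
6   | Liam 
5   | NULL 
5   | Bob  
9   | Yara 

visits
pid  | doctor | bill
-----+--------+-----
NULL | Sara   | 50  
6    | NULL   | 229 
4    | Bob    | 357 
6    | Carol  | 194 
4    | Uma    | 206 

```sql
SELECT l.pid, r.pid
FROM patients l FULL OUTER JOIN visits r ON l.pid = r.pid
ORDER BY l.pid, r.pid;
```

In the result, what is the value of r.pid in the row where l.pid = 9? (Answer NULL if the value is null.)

NULL

FULL OUTER JOIN keeps every row from both sides; unmatched rows get NULL for the other side's columns.
Matching on l.pid = r.pid. A NULL in a compared column never satisfies the condition.
- l[0] pid=6 → 2 match(es) in r → 2 row(s).
- l[1] pid=6 → 2 match(es) in r → 2 row(s).
- l[2] pid=5 → no match; kept with NULLs on the r side.
- l[3] pid=5 → no match; kept with NULLs on the r side.
- l[4] pid=9 → no match; kept with NULLs on the r side.
- 3 row(s) from r found no l partner → padded with NULL.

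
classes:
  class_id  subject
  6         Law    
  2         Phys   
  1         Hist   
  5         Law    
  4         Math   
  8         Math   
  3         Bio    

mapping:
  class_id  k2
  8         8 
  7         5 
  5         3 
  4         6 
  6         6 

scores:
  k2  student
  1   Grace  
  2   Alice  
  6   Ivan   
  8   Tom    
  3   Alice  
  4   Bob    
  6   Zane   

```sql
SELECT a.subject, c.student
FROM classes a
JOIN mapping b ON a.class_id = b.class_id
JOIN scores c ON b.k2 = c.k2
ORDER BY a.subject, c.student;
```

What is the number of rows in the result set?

Joins associate left-to-right: classes INNER JOIN mapping on class_id gives 4 intermediate row(s).
Then INNER JOIN `scores c` on k2: keep only rows whose b.k2 appears in c.
Result: 6 row(s).

6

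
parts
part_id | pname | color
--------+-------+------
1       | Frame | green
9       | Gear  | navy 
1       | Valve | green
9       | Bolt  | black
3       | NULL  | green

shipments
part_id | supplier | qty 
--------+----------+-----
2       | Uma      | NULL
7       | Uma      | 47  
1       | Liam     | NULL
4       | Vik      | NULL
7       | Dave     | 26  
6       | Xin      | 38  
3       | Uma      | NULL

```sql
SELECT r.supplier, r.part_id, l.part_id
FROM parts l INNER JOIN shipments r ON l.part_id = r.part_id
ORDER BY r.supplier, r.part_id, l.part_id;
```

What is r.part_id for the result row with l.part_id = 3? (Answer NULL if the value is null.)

INNER JOIN keeps only pairs where the ON condition holds.
Matching on l.part_id = r.part_id.
- part_id=1: 1 matching r row(s), so 1 row(s) emitted.
- part_id=9: no matching r row, dropped.
- part_id=1: 1 matching r row(s), so 1 row(s) emitted.
- part_id=9: no matching r row, dropped.
- part_id=3: 1 matching r row(s), so 1 row(s) emitted.

3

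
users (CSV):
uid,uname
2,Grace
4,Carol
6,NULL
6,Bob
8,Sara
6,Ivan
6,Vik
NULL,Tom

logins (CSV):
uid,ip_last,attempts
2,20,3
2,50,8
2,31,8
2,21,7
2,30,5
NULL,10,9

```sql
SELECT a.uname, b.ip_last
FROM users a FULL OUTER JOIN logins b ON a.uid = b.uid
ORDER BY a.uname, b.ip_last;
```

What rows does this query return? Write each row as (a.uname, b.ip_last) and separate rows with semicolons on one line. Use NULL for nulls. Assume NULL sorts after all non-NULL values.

(Bob, NULL); (Carol, NULL); (Grace, 20); (Grace, 21); (Grace, 30); (Grace, 31); (Grace, 50); (Ivan, NULL); (Sara, NULL); (Tom, NULL); (Vik, NULL); (NULL, 10); (NULL, NULL)

FULL OUTER JOIN keeps every row from both sides; unmatched rows get NULL for the other side's columns.
Matching on a.uid = b.uid. A NULL in a compared column never satisfies the condition.
- a (uid=2) pairs with 5 row(s) of b.
- a (uid=4) has no partner → padded with NULL.
- a (uid=6) has no partner → padded with NULL.
- a (uid=6) has no partner → padded with NULL.
- a (uid=8) has no partner → padded with NULL.
- a (uid=6) has no partner → padded with NULL.
- a (uid=6) has no partner → padded with NULL.
- a (uid=NULL) has no partner → padded with NULL.
- 1 b row(s) had no a match → kept, a columns NULL.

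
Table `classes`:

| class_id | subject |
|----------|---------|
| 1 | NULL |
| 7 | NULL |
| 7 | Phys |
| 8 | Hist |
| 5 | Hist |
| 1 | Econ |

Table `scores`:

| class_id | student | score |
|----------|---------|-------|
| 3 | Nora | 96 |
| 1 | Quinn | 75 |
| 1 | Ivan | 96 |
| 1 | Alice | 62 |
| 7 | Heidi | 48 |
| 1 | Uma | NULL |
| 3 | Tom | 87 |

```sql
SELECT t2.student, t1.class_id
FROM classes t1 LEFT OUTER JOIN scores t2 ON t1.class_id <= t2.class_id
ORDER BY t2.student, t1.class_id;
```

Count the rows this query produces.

18

LEFT JOIN keeps every row from `classes`; unmatched rows get NULL for `scores`'s columns.
Matching on t1.class_id <= t2.class_id.
- class_id=1: 7 matching t2 row(s), so 7 row(s) emitted.
- class_id=7: 1 matching t2 row(s), so 1 row(s) emitted.
- class_id=7: 1 matching t2 row(s), so 1 row(s) emitted.
- class_id=8: no t2 row matches, row kept with t2 columns NULL.
- class_id=5: 1 matching t2 row(s), so 1 row(s) emitted.
- class_id=1: 7 matching t2 row(s), so 7 row(s) emitted.
Total: 17 matched + 1 padded = 18 rows.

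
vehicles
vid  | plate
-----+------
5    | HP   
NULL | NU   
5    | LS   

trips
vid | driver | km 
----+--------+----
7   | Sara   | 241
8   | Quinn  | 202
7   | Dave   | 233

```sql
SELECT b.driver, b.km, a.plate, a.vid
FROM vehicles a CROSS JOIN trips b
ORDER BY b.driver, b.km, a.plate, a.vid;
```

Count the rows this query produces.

CROSS JOIN pairs every row of `vehicles` with every row of `trips`: 3 × 3 = 9 rows.

9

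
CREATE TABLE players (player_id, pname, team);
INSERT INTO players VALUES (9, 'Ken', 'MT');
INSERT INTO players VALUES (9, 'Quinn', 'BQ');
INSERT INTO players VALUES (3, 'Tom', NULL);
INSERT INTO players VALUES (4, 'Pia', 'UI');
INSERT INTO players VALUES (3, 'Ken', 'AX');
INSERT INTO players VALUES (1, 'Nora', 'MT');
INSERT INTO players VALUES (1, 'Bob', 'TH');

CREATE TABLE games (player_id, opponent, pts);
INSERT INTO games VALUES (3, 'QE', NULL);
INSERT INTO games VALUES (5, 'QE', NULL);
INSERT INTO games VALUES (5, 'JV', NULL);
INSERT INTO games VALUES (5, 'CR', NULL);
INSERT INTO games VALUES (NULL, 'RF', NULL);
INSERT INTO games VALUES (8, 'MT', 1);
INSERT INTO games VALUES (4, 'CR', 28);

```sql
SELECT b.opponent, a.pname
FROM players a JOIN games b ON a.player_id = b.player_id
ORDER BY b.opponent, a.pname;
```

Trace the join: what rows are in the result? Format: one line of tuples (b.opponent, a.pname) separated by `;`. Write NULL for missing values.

(CR, Pia); (QE, Ken); (QE, Tom)

INNER JOIN keeps only pairs where the ON condition holds.
Matching on a.player_id = b.player_id. A NULL in a compared column never satisfies the condition.
Matched pairs: 3.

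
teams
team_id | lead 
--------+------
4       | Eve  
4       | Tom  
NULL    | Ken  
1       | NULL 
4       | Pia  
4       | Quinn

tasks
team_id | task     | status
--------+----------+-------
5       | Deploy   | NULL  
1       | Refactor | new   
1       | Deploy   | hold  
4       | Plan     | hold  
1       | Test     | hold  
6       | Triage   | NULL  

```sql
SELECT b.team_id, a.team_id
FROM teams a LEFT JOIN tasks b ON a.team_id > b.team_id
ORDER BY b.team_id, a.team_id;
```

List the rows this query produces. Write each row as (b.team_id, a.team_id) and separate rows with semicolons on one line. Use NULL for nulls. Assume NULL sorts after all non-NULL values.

LEFT JOIN keeps every row from `teams`; unmatched rows get NULL for `tasks`'s columns.
Matching on a.team_id > b.team_id. A NULL in a compared column never satisfies the condition.
- a[0] team_id=4 → 3 match(es) in b → 3 row(s).
- a[1] team_id=4 → 3 match(es) in b → 3 row(s).
- a[2] team_id=NULL → no match; kept with NULLs on the b side.
- a[3] team_id=1 → no match; kept with NULLs on the b side.
- a[4] team_id=4 → 3 match(es) in b → 3 row(s).
- a[5] team_id=4 → 3 match(es) in b → 3 row(s).

(1, 4); (1, 4); (1, 4); (1, 4); (1, 4); (1, 4); (1, 4); (1, 4); (1, 4); (1, 4); (1, 4); (1, 4); (NULL, 1); (NULL, NULL)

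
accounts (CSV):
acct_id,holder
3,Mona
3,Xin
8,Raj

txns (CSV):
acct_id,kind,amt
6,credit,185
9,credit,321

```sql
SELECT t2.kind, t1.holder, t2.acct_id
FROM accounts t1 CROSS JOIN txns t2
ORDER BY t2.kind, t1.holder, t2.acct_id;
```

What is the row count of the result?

CROSS JOIN pairs every row of `accounts` with every row of `txns`: 3 × 2 = 6 rows.

6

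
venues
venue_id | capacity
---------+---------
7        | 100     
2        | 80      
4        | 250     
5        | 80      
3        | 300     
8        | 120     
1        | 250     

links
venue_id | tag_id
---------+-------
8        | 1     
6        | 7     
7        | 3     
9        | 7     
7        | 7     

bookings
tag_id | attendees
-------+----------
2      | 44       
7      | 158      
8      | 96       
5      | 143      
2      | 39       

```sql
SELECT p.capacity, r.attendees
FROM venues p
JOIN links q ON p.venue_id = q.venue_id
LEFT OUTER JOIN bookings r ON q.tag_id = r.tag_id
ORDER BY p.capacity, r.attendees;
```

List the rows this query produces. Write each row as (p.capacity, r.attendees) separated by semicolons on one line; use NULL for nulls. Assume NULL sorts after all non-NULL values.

Joins associate left-to-right: venues INNER JOIN links on venue_id gives 3 intermediate row(s).
Then LEFT JOIN `bookings r` on tag_id: each of those 3 rows is kept; rows whose q.tag_id has no match in r get NULL for r's columns.

(100, 158); (100, NULL); (120, NULL)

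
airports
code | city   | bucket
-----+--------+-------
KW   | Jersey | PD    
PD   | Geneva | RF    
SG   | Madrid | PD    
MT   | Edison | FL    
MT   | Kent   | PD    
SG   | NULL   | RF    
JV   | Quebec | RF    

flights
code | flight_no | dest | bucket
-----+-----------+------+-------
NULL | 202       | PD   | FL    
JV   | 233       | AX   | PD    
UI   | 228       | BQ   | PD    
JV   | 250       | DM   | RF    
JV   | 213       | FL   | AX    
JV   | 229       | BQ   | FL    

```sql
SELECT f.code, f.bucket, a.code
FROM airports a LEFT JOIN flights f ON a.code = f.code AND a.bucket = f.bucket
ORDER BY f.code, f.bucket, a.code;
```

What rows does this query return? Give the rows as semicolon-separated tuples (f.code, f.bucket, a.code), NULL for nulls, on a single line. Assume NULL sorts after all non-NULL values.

LEFT JOIN keeps every row from `airports`; unmatched rows get NULL for `flights`'s columns.
Matching on a.code = f.code AND a.bucket = f.bucket. A NULL in a compared column never satisfies the condition.
Matched pairs: 1; unmatched a rows kept: 6.

(JV, RF, JV); (NULL, NULL, KW); (NULL, NULL, MT); (NULL, NULL, MT); (NULL, NULL, PD); (NULL, NULL, SG); (NULL, NULL, SG)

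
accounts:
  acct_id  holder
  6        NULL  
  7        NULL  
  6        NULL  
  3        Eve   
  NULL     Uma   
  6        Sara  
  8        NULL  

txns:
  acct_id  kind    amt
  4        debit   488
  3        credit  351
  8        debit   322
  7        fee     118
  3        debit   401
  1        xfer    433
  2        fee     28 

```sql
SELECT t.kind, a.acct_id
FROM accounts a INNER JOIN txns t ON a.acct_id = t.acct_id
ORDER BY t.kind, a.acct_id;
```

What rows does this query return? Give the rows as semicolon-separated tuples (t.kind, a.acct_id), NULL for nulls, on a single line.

(credit, 3); (debit, 3); (debit, 8); (fee, 7)

INNER JOIN keeps only pairs where the ON condition holds.
Matching on a.acct_id = t.acct_id. A NULL in a compared column never satisfies the condition.
Matched pairs: 4.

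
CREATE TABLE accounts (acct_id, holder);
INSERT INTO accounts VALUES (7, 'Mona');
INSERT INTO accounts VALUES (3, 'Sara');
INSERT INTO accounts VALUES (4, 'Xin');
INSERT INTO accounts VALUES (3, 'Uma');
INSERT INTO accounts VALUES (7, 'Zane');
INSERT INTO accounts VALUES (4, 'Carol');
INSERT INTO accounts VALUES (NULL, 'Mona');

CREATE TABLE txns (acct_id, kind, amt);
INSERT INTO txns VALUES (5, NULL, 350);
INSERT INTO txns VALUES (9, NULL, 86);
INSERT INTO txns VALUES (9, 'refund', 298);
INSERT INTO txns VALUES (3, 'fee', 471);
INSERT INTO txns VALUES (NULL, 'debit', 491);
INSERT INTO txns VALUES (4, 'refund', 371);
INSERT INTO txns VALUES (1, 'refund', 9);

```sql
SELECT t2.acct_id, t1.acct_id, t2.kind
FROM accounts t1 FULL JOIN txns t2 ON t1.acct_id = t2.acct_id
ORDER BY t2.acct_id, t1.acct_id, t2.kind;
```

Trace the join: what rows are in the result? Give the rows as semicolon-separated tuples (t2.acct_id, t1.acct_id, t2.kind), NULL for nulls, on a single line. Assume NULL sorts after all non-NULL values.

(1, NULL, refund); (3, 3, fee); (3, 3, fee); (4, 4, refund); (4, 4, refund); (5, NULL, NULL); (9, NULL, refund); (9, NULL, NULL); (NULL, 7, NULL); (NULL, 7, NULL); (NULL, NULL, debit); (NULL, NULL, NULL)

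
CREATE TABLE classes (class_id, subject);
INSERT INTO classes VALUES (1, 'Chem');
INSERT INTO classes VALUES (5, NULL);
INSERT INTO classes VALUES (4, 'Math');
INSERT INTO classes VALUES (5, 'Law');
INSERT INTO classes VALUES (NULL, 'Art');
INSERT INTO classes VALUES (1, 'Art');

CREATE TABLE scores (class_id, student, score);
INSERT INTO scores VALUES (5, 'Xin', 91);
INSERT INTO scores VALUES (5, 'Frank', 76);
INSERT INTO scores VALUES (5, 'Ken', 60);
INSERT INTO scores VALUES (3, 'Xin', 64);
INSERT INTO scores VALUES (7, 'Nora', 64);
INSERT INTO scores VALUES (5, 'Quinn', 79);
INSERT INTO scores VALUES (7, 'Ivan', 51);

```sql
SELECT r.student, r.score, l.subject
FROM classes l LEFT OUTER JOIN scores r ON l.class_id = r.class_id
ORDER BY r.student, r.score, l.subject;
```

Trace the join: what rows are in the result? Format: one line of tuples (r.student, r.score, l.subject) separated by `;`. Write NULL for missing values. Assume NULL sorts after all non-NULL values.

(Frank, 76, Law); (Frank, 76, NULL); (Ken, 60, Law); (Ken, 60, NULL); (Quinn, 79, Law); (Quinn, 79, NULL); (Xin, 91, Law); (Xin, 91, NULL); (NULL, NULL, Art); (NULL, NULL, Art); (NULL, NULL, Chem); (NULL, NULL, Math)

LEFT JOIN keeps every row from `classes`; unmatched rows get NULL for `scores`'s columns.
Matching on l.class_id = r.class_id. A NULL in a compared column never satisfies the condition.
- l[0] class_id=1 → no match; kept with NULLs on the r side.
- l[1] class_id=5 → 4 match(es) in r → 4 row(s).
- l[2] class_id=4 → no match; kept with NULLs on the r side.
- l[3] class_id=5 → 4 match(es) in r → 4 row(s).
- l[4] class_id=NULL → no match; kept with NULLs on the r side.
- l[5] class_id=1 → no match; kept with NULLs on the r side.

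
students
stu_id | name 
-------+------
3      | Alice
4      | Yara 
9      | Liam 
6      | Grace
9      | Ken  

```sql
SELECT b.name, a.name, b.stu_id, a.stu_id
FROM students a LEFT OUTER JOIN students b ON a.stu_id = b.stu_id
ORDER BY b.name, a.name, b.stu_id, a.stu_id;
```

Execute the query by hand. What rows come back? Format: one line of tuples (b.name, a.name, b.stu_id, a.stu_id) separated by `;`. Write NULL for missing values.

(Alice, Alice, 3, 3); (Grace, Grace, 6, 6); (Ken, Ken, 9, 9); (Ken, Liam, 9, 9); (Liam, Ken, 9, 9); (Liam, Liam, 9, 9); (Yara, Yara, 4, 4)

LEFT JOIN keeps every row from `students a`; unmatched rows get NULL for `students b`'s columns.
Matching on a.stu_id = b.stu_id.
- a row (stu_id=3): matches 1 b row(s) → 1 output row(s).
- a row (stu_id=4): matches 1 b row(s) → 1 output row(s).
- a row (stu_id=9): matches 2 b row(s) → 2 output row(s).
- a row (stu_id=6): matches 1 b row(s) → 1 output row(s).
- a row (stu_id=9): matches 2 b row(s) → 2 output row(s).
After projecting and ordering:
b.name | a.name | b.stu_id | a.stu_id
Alice | Alice | 3 | 3
Grace | Grace | 6 | 6
Ken | Ken | 9 | 9
Ken | Liam | 9 | 9
Liam | Ken | 9 | 9
Liam | Liam | 9 | 9
Yara | Yara | 4 | 4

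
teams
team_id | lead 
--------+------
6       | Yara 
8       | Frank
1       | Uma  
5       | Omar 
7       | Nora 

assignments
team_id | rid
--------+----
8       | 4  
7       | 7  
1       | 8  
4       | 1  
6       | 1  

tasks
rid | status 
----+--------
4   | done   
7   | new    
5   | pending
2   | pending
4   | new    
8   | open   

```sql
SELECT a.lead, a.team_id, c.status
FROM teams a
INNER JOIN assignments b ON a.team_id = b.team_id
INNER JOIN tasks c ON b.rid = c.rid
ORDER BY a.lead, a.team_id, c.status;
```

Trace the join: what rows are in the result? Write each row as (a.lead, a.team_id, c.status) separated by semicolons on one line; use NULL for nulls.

(Frank, 8, done); (Frank, 8, new); (Nora, 7, new); (Uma, 1, open)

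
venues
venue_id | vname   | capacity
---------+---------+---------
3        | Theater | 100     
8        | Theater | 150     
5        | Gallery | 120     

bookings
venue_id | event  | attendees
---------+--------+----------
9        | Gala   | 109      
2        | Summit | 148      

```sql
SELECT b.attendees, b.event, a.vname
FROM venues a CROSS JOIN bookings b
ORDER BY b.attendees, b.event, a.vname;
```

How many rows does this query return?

CROSS JOIN pairs every row of `venues` with every row of `bookings`: 3 × 2 = 6 rows.

6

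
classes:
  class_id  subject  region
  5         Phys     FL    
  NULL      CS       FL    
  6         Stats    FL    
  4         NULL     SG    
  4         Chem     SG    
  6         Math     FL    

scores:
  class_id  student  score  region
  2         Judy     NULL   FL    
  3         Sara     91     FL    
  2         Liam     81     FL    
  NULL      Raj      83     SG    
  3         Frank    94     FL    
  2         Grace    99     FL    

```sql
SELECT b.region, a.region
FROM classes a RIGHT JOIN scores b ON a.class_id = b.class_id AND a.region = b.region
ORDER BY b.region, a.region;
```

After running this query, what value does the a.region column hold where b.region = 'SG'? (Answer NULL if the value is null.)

RIGHT JOIN keeps every row from `scores`; unmatched rows get NULL for `classes`'s columns.
Matching on a.class_id = b.class_id AND a.region = b.region. A NULL in a compared column never satisfies the condition.
- a[0] class_id=5, region=FL → no match.
- a[1] class_id=NULL, region=FL → no match.
- a[2] class_id=6, region=FL → no match.
- a[3] class_id=4, region=SG → no match.
- a[4] class_id=4, region=SG → no match.
- a[5] class_id=6, region=FL → no match.
- plus 6 unmatched b row(s), each kept with NULL a columns.

NULL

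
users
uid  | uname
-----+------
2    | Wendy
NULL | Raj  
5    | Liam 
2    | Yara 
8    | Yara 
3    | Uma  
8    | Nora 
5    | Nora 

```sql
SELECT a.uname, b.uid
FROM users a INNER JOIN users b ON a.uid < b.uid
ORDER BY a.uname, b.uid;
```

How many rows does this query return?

INNER JOIN keeps only pairs where the ON condition holds.
Matching on a.uid < b.uid. A NULL in a compared column never satisfies the condition.
Matched pairs: 18.
Total: 18 rows.

18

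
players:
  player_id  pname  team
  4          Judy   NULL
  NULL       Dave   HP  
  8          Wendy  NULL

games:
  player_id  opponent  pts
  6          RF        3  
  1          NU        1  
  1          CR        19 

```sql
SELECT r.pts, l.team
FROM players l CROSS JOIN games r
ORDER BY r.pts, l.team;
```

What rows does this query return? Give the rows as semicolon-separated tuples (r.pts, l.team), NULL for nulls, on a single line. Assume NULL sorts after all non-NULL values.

CROSS JOIN pairs every row of `players` with every row of `games`: 3 × 3 = 9 rows.
After projecting and ordering:
r.pts | l.team
1 | HP
1 | NULL
1 | NULL
3 | HP
3 | NULL
3 | NULL
19 | HP
19 | NULL
19 | NULL

(1, HP); (1, NULL); (1, NULL); (3, HP); (3, NULL); (3, NULL); (19, HP); (19, NULL); (19, NULL)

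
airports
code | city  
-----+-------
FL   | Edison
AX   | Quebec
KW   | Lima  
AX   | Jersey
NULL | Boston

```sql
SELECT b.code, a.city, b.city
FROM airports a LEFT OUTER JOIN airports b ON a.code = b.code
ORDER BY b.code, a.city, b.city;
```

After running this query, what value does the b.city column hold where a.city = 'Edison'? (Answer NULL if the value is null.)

LEFT JOIN keeps every row from `airports a`; unmatched rows get NULL for `airports b`'s columns.
Matching on a.code = b.code. A NULL in a compared column never satisfies the condition.
- a[0] code=FL → 1 match(es) in b → 1 row(s).
- a[1] code=AX → 2 match(es) in b → 2 row(s).
- a[2] code=KW → 1 match(es) in b → 1 row(s).
- a[3] code=AX → 2 match(es) in b → 2 row(s).
- a[4] code=NULL → no match; kept with NULLs on the b side.

Edison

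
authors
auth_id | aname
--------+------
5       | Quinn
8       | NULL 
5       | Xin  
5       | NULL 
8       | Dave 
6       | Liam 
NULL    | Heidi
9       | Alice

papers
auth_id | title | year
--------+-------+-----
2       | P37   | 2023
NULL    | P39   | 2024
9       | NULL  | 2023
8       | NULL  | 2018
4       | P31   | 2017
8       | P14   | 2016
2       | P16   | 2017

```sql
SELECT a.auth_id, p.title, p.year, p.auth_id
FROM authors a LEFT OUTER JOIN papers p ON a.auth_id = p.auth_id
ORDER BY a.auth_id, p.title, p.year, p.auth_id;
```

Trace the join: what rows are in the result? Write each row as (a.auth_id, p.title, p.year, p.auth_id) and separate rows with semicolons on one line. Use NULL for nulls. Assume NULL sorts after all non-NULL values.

LEFT JOIN keeps every row from `authors`; unmatched rows get NULL for `papers`'s columns.
Matching on a.auth_id = p.auth_id. A NULL in a compared column never satisfies the condition.
Matched pairs: 5; unmatched a rows kept: 5.

(5, NULL, NULL, NULL); (5, NULL, NULL, NULL); (5, NULL, NULL, NULL); (6, NULL, NULL, NULL); (8, P14, 2016, 8); (8, P14, 2016, 8); (8, NULL, 2018, 8); (8, NULL, 2018, 8); (9, NULL, 2023, 9); (NULL, NULL, NULL, NULL)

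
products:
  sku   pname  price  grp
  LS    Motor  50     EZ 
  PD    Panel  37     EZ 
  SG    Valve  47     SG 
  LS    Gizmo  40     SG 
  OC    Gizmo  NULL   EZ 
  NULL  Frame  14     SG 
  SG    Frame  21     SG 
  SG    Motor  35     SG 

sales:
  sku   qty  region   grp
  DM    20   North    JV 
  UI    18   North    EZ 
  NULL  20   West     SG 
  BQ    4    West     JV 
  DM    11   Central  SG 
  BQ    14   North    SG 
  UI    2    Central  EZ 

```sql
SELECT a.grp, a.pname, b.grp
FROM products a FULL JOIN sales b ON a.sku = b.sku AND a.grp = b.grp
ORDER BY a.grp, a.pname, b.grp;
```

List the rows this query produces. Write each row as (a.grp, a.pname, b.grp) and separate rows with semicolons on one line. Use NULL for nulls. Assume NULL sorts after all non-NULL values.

(EZ, Gizmo, NULL); (EZ, Motor, NULL); (EZ, Panel, NULL); (SG, Frame, NULL); (SG, Frame, NULL); (SG, Gizmo, NULL); (SG, Motor, NULL); (SG, Valve, NULL); (NULL, NULL, EZ); (NULL, NULL, EZ); (NULL, NULL, JV); (NULL, NULL, JV); (NULL, NULL, SG); (NULL, NULL, SG); (NULL, NULL, SG)

FULL OUTER JOIN keeps every row from both sides; unmatched rows get NULL for the other side's columns.
Matching on a.sku = b.sku AND a.grp = b.grp. A NULL in a compared column never satisfies the condition.
Matched pairs: 0; unmatched a rows kept: 8; unmatched b rows kept: 7.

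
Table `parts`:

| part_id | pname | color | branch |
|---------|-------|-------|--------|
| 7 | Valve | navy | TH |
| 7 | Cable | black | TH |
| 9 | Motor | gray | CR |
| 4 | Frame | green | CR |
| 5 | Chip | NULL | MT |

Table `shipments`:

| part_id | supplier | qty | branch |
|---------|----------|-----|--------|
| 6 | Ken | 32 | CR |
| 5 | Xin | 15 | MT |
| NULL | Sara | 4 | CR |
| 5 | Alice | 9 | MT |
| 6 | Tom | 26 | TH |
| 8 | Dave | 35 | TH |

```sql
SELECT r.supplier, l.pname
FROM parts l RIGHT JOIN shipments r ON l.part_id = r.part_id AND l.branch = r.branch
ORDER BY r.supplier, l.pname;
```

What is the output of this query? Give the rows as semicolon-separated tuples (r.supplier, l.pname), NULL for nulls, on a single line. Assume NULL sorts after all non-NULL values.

(Alice, Chip); (Dave, NULL); (Ken, NULL); (Sara, NULL); (Tom, NULL); (Xin, Chip)

RIGHT JOIN keeps every row from `shipments`; unmatched rows get NULL for `parts`'s columns.
Matching on l.part_id = r.part_id AND l.branch = r.branch. A NULL in a compared column never satisfies the condition.
- l[0] part_id=7, branch=TH → no match.
- l[1] part_id=7, branch=TH → no match.
- l[2] part_id=9, branch=CR → no match.
- l[3] part_id=4, branch=CR → no match.
- l[4] part_id=5, branch=MT → 2 match(es) in r → 2 row(s).
- 4 r row(s) had no l match → kept, l columns NULL.
After projecting and ordering:
r.supplier | l.pname
Alice | Chip
Dave | NULL
Ken | NULL
Sara | NULL
Tom | NULL
Xin | Chip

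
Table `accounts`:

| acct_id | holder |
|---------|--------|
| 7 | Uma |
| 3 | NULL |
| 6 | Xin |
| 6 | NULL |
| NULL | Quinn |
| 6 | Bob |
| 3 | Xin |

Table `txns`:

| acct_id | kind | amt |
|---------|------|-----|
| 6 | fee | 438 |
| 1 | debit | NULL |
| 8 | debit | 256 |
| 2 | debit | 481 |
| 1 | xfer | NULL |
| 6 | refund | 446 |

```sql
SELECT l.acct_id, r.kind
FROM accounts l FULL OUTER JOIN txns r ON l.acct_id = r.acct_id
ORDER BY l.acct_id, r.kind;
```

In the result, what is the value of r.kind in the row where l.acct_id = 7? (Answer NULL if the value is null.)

NULL

FULL OUTER JOIN keeps every row from both sides; unmatched rows get NULL for the other side's columns.
Matching on l.acct_id = r.acct_id. A NULL in a compared column never satisfies the condition.
- l[0] acct_id=7 → no match; kept with NULLs on the r side.
- l[1] acct_id=3 → no match; kept with NULLs on the r side.
- l[2] acct_id=6 → 2 match(es) in r → 2 row(s).
- l[3] acct_id=6 → 2 match(es) in r → 2 row(s).
- l[4] acct_id=NULL → no match; kept with NULLs on the r side.
- l[5] acct_id=6 → 2 match(es) in r → 2 row(s).
- l[6] acct_id=3 → no match; kept with NULLs on the r side.
- 4 row(s) from r found no l partner → padded with NULL.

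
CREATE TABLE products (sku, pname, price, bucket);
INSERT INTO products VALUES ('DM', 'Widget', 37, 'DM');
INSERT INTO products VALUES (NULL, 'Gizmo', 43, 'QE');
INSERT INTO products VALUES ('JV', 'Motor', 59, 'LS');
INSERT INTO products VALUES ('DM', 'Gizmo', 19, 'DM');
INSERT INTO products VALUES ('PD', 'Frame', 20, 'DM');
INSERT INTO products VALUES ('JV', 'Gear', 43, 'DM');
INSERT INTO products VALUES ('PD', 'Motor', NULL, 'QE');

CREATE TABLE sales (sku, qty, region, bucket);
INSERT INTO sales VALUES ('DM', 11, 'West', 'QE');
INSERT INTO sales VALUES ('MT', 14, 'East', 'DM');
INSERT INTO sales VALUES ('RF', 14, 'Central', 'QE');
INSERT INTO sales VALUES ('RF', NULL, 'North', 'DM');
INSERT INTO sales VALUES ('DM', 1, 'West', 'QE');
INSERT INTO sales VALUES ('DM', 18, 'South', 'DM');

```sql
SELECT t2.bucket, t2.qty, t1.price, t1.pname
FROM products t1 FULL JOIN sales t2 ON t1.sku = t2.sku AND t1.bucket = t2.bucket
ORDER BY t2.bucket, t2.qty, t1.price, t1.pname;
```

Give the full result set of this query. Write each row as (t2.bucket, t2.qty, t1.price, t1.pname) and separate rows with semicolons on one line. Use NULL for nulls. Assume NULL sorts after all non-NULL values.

(DM, 14, NULL, NULL); (DM, 18, 19, Gizmo); (DM, 18, 37, Widget); (DM, NULL, NULL, NULL); (QE, 1, NULL, NULL); (QE, 11, NULL, NULL); (QE, 14, NULL, NULL); (NULL, NULL, 20, Frame); (NULL, NULL, 43, Gear); (NULL, NULL, 43, Gizmo); (NULL, NULL, 59, Motor); (NULL, NULL, NULL, Motor)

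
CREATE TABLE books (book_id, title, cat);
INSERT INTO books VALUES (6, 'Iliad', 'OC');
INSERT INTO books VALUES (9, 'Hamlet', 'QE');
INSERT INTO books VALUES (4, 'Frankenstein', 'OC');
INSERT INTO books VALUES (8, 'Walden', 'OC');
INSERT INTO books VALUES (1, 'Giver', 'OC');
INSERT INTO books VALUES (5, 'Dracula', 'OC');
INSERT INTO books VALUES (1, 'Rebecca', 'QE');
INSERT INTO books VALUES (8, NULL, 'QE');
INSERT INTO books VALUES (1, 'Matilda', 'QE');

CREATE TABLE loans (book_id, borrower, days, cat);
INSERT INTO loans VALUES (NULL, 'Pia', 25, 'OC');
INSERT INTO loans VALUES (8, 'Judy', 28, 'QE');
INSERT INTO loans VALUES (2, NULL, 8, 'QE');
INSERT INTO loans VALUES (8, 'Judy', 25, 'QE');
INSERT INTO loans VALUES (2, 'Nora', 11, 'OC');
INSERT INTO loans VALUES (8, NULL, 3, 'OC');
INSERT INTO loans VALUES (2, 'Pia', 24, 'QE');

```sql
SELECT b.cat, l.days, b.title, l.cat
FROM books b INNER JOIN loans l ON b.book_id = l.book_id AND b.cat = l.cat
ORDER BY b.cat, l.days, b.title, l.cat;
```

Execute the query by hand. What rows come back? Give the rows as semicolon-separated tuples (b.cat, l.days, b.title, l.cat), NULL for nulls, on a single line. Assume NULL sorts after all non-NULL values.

(OC, 3, Walden, OC); (QE, 25, NULL, QE); (QE, 28, NULL, QE)

INNER JOIN keeps only pairs where the ON condition holds.
Matching on b.book_id = l.book_id AND b.cat = l.cat. A NULL in a compared column never satisfies the condition.
- b row (book_id=6, cat=OC): no match → dropped.
- b row (book_id=9, cat=QE): no match → dropped.
- b row (book_id=4, cat=OC): no match → dropped.
- b row (book_id=8, cat=OC): matches 1 l row(s) → 1 output row(s).
- b row (book_id=1, cat=OC): no match → dropped.
- b row (book_id=5, cat=OC): no match → dropped.
- b row (book_id=1, cat=QE): no match → dropped.
- b row (book_id=8, cat=QE): matches 2 l row(s) → 2 output row(s).
- b row (book_id=1, cat=QE): no match → dropped.
After projecting and ordering:
b.cat | l.days | b.title | l.cat
OC | 3 | Walden | OC
QE | 25 | NULL | QE
QE | 28 | NULL | QE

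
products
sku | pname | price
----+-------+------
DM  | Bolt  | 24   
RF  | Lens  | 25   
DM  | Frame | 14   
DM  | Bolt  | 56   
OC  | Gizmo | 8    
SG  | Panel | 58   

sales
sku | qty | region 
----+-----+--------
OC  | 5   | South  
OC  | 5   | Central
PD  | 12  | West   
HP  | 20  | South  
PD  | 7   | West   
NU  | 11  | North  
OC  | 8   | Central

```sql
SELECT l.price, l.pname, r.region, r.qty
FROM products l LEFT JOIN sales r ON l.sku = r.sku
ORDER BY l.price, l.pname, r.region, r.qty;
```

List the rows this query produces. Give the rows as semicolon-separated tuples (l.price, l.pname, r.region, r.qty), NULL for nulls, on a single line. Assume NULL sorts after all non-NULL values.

LEFT JOIN keeps every row from `products`; unmatched rows get NULL for `sales`'s columns.
Matching on l.sku = r.sku.
Matched pairs: 3; unmatched l rows kept: 5.

(8, Gizmo, Central, 5); (8, Gizmo, Central, 8); (8, Gizmo, South, 5); (14, Frame, NULL, NULL); (24, Bolt, NULL, NULL); (25, Lens, NULL, NULL); (56, Bolt, NULL, NULL); (58, Panel, NULL, NULL)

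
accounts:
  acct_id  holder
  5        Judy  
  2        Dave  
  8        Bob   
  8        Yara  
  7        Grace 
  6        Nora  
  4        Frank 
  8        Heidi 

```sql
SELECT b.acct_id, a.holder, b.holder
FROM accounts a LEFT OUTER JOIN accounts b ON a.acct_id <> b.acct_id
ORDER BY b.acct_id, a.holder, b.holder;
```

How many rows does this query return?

50

LEFT JOIN keeps every row from `accounts a`; unmatched rows get NULL for `accounts b`'s columns.
Matching on a.acct_id <> b.acct_id.
Matched pairs: 50; unmatched a rows kept: 0.
Total: 50 rows.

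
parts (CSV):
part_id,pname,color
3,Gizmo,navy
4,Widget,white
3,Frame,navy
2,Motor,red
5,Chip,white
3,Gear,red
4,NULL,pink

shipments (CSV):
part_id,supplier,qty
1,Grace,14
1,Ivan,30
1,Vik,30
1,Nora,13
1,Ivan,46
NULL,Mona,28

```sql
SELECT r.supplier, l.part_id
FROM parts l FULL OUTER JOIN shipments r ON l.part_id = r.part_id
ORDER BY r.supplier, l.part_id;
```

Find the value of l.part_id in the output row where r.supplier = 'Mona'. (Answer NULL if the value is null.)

NULL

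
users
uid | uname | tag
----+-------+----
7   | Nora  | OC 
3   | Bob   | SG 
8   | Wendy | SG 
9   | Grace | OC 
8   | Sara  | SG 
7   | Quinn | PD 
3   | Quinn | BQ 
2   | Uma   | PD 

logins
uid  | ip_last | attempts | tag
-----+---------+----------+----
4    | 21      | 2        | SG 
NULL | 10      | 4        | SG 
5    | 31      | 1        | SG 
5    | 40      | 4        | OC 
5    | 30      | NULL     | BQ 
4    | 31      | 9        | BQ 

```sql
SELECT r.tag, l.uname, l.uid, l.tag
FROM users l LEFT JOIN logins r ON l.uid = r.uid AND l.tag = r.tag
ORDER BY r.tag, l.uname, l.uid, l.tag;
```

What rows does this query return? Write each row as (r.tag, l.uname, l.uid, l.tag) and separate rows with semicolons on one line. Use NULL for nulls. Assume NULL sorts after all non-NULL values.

LEFT JOIN keeps every row from `users`; unmatched rows get NULL for `logins`'s columns.
Matching on l.uid = r.uid AND l.tag = r.tag. A NULL in a compared column never satisfies the condition.
- l[0] uid=7, tag=OC → no match; kept with NULLs on the r side.
- l[1] uid=3, tag=SG → no match; kept with NULLs on the r side.
- l[2] uid=8, tag=SG → no match; kept with NULLs on the r side.
- l[3] uid=9, tag=OC → no match; kept with NULLs on the r side.
- l[4] uid=8, tag=SG → no match; kept with NULLs on the r side.
- l[5] uid=7, tag=PD → no match; kept with NULLs on the r side.
- l[6] uid=3, tag=BQ → no match; kept with NULLs on the r side.
- l[7] uid=2, tag=PD → no match; kept with NULLs on the r side.
After projecting and ordering:
r.tag | l.uname | l.uid | l.tag
NULL | Bob | 3 | SG
NULL | Grace | 9 | OC
NULL | Nora | 7 | OC
NULL | Quinn | 3 | BQ
NULL | Quinn | 7 | PD
NULL | Sara | 8 | SG
NULL | Uma | 2 | PD
NULL | Wendy | 8 | SG

(NULL, Bob, 3, SG); (NULL, Grace, 9, OC); (NULL, Nora, 7, OC); (NULL, Quinn, 3, BQ); (NULL, Quinn, 7, PD); (NULL, Sara, 8, SG); (NULL, Uma, 2, PD); (NULL, Wendy, 8, SG)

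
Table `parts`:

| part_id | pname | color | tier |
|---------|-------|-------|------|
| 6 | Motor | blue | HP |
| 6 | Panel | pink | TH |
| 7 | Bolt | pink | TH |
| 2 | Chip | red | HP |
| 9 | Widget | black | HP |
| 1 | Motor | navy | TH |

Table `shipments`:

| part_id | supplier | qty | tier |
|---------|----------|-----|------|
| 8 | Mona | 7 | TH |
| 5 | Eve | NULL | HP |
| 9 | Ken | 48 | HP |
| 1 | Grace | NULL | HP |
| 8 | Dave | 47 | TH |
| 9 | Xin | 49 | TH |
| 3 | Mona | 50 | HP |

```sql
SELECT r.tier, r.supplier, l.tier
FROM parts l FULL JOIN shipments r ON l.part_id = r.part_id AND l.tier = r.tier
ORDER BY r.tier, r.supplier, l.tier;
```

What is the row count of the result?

FULL OUTER JOIN keeps every row from both sides; unmatched rows get NULL for the other side's columns.
Matching on l.part_id = r.part_id AND l.tier = r.tier.
- l (part_id=6, tier=HP) has no partner → padded with NULL.
- l (part_id=6, tier=TH) has no partner → padded with NULL.
- l (part_id=7, tier=TH) has no partner → padded with NULL.
- l (part_id=2, tier=HP) has no partner → padded with NULL.
- l (part_id=9, tier=HP) pairs with 1 row(s) of r.
- l (part_id=1, tier=TH) has no partner → padded with NULL.
- plus 6 unmatched r row(s), each kept with NULL l columns.
Total: 1 matched + 11 padded = 12 rows.

12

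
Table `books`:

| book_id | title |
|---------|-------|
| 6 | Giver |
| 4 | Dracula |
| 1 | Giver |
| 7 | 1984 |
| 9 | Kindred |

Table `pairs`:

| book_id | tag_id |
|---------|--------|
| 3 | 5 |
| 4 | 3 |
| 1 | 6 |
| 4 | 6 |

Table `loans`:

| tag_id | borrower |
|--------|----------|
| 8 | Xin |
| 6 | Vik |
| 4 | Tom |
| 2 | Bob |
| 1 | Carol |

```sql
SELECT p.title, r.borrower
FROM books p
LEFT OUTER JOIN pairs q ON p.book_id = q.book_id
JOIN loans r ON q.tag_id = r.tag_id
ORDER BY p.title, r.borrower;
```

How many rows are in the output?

Step 1 — p LEFT JOIN q on book_id → 6 row(s).
Then INNER JOIN `loans r` on tag_id: keep only rows whose q.tag_id appears in r.
Result: 2 row(s).

2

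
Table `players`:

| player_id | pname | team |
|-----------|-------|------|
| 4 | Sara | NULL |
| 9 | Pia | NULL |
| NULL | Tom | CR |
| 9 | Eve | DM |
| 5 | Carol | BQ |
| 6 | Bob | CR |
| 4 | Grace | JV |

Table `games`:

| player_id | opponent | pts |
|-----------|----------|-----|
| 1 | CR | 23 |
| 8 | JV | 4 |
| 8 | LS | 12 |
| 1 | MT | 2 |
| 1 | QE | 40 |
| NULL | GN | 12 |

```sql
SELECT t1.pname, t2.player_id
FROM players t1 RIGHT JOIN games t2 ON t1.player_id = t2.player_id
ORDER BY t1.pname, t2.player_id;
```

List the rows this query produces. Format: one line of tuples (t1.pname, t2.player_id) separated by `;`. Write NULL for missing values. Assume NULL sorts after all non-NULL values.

(NULL, 1); (NULL, 1); (NULL, 1); (NULL, 8); (NULL, 8); (NULL, NULL)

RIGHT JOIN keeps every row from `games`; unmatched rows get NULL for `players`'s columns.
Matching on t1.player_id = t2.player_id. A NULL in a compared column never satisfies the condition.
- t1 row (player_id=4): no match.
- t1 row (player_id=9): no match.
- t1 row (player_id=NULL): no match.
- t1 row (player_id=9): no match.
- t1 row (player_id=5): no match.
- t1 row (player_id=6): no match.
- t1 row (player_id=4): no match.
- 6 row(s) from t2 found no t1 partner → padded with NULL.
After projecting and ordering:
t1.pname | t2.player_id
NULL | 1
NULL | 1
NULL | 1
NULL | 8
NULL | 8
NULL | NULL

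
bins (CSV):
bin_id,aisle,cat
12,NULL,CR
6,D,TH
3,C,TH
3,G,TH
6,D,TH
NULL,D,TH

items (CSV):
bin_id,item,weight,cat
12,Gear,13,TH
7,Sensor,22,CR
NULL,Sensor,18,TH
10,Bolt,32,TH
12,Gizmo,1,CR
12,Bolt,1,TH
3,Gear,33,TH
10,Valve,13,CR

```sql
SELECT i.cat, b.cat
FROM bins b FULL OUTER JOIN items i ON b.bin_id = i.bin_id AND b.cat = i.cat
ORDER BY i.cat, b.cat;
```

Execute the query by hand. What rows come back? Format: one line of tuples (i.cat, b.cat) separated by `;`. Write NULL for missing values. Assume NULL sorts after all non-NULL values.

FULL OUTER JOIN keeps every row from both sides; unmatched rows get NULL for the other side's columns.
Matching on b.bin_id = i.bin_id AND b.cat = i.cat. A NULL in a compared column never satisfies the condition.
Matched pairs: 3; unmatched b rows kept: 3; unmatched i rows kept: 6.

(CR, CR); (CR, NULL); (CR, NULL); (TH, TH); (TH, TH); (TH, NULL); (TH, NULL); (TH, NULL); (TH, NULL); (NULL, TH); (NULL, TH); (NULL, TH)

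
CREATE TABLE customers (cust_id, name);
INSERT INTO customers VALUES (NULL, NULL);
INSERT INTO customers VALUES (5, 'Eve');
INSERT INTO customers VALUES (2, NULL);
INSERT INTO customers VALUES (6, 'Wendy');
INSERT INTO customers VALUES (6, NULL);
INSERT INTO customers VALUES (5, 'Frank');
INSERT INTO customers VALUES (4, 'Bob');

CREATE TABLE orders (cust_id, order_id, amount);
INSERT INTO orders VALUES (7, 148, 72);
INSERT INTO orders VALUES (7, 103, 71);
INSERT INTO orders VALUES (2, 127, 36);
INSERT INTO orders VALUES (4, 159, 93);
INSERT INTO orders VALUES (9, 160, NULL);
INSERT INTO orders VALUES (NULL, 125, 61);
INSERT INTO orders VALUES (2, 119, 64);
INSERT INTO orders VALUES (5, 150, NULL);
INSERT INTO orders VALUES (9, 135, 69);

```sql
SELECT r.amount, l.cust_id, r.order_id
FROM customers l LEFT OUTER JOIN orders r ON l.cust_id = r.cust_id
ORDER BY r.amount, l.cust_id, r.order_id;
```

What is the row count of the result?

LEFT JOIN keeps every row from `customers`; unmatched rows get NULL for `orders`'s columns.
Matching on l.cust_id = r.cust_id. A NULL in a compared column never satisfies the condition.
Matched pairs: 5; unmatched l rows kept: 3.
Total: 5 matched + 3 padded = 8 rows.

8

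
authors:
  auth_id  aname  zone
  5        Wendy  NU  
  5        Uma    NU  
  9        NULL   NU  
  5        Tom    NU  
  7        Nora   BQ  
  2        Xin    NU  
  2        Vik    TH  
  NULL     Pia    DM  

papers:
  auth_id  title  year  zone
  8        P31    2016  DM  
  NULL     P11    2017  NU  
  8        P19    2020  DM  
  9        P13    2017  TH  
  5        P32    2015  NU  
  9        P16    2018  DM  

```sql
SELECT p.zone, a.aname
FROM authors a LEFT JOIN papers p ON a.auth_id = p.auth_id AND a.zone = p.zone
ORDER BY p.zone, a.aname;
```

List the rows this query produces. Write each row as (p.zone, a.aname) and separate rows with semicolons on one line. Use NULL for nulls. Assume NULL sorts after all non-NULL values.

(NU, Tom); (NU, Uma); (NU, Wendy); (NULL, Nora); (NULL, Pia); (NULL, Vik); (NULL, Xin); (NULL, NULL)

LEFT JOIN keeps every row from `authors`; unmatched rows get NULL for `papers`'s columns.
Matching on a.auth_id = p.auth_id AND a.zone = p.zone. A NULL in a compared column never satisfies the condition.
- a row (auth_id=5, zone=NU): matches 1 p row(s) → 1 output row(s).
- a row (auth_id=5, zone=NU): matches 1 p row(s) → 1 output row(s).
- a row (auth_id=9, zone=NU): no match → kept, p columns NULL.
- a row (auth_id=5, zone=NU): matches 1 p row(s) → 1 output row(s).
- a row (auth_id=7, zone=BQ): no match → kept, p columns NULL.
- a row (auth_id=2, zone=NU): no match → kept, p columns NULL.
- a row (auth_id=2, zone=TH): no match → kept, p columns NULL.
- a row (auth_id=NULL, zone=DM): no match → kept, p columns NULL.
After projecting and ordering:
p.zone | a.aname
NU | Tom
NU | Uma
NU | Wendy
NULL | Nora
NULL | Pia
NULL | Vik
NULL | Xin
NULL | NULL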